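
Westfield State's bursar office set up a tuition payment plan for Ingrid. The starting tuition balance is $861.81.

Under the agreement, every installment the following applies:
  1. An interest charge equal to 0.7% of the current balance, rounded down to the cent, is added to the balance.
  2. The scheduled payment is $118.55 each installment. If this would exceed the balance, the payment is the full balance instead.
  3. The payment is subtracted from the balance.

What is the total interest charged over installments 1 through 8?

Installment 1: $861.81 +$6.03 interest = $867.84; pay $118.55 → $749.29
Installment 2: $749.29 +$5.24 interest = $754.53; pay $118.55 → $635.98
Installment 3: $635.98 +$4.45 interest = $640.43; pay $118.55 → $521.88
Installment 4: $521.88 +$3.65 interest = $525.53; pay $118.55 → $406.98
Installment 5: $406.98 +$2.84 interest = $409.82; pay $118.55 → $291.27
Installment 6: $291.27 +$2.03 interest = $293.30; pay $118.55 → $174.75
Installment 7: $174.75 +$1.22 interest = $175.97; pay $118.55 → $57.42
Installment 8: $57.42 +$0.40 interest = $57.82; pay $57.82 → $0.00
Total interest: $6.03 + $5.24 + $4.45 + $3.65 + $2.84 + $2.03 + $1.22 + $0.40 = $25.86

$25.86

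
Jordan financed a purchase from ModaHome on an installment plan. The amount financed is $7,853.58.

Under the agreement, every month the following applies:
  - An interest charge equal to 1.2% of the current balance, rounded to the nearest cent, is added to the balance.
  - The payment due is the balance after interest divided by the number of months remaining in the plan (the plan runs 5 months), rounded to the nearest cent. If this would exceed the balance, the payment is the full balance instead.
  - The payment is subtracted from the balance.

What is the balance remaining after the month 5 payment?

$0.00

# | Opening | Interest | Payment | End bal
1 | $7,853.58 | $94.24 | $1,589.56 | $6,358.26
2 | $6,358.26 | $76.30 | $1,608.64 | $4,825.92
3 | $4,825.92 | $57.91 | $1,627.94 | $3,255.89
4 | $3,255.89 | $39.07 | $1,647.48 | $1,647.48
5 | $1,647.48 | $19.77 | $1,667.25 | $0.00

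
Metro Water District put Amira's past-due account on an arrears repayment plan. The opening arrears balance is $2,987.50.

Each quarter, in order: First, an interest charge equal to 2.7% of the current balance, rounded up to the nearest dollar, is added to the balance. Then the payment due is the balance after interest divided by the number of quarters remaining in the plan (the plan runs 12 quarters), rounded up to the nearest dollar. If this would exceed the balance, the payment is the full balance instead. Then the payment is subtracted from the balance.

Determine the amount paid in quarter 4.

Quarter 1: $2,987.50 +$81.00 interest = $3,068.50; pay $256.00 → $2,812.50
Quarter 2: $2,812.50 +$76.00 interest = $2,888.50; pay $263.00 → $2,625.50
Quarter 3: $2,625.50 +$71.00 interest = $2,696.50; pay $270.00 → $2,426.50
Quarter 4: $2,426.50 +$66.00 interest = $2,492.50; pay $277.00 → $2,215.50

$277.00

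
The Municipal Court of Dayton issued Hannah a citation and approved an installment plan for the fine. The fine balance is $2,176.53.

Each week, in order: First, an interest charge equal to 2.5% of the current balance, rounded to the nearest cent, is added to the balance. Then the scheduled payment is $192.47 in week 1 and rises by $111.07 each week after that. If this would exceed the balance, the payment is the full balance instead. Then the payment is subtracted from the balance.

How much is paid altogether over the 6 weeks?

Week 1: $2,176.53 +$54.41 interest = $2,230.94; pay $192.47 → $2,038.47
Week 2: $2,038.47 +$50.96 interest = $2,089.43; pay $303.54 → $1,785.89
Week 3: $1,785.89 +$44.65 interest = $1,830.54; pay $414.61 → $1,415.93
Week 4: $1,415.93 +$35.40 interest = $1,451.33; pay $525.68 → $925.65
Week 5: $925.65 +$23.14 interest = $948.79; pay $636.75 → $312.04
Week 6: $312.04 +$7.80 interest = $319.84; pay $319.84 → $0.00
Total paid: $2,392.89

$2,392.89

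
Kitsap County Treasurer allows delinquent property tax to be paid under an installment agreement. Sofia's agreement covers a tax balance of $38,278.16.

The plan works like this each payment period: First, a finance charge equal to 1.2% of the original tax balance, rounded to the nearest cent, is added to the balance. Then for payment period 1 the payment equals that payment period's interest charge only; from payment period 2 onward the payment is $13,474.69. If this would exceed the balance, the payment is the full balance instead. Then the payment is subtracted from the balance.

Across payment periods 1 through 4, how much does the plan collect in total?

Payment period 1: opening $38,278.16; interest $459.34 → $38,737.50; payment $459.34; balance $38,278.16
Payment period 2: opening $38,278.16; interest $459.34 → $38,737.50; payment $13,474.69; balance $25,262.81
Payment period 3: opening $25,262.81; interest $459.34 → $25,722.15; payment $13,474.69; balance $12,247.46
Payment period 4: opening $12,247.46; interest $459.34 → $12,706.80; payment $12,706.80; balance $0.00
Total paid: $40,115.52

$40,115.52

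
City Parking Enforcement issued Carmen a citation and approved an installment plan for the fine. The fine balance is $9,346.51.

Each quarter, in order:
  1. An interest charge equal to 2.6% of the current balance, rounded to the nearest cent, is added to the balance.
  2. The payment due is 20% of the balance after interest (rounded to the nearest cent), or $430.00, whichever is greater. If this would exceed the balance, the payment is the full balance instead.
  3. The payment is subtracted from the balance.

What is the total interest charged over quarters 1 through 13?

Quarter 1: opening $9,346.51; interest $243.01 → $9,589.52; payment $1,917.90; balance $7,671.62
Quarter 2: opening $7,671.62; interest $199.46 → $7,871.08; payment $1,574.22; balance $6,296.86
Quarter 3: opening $6,296.86; interest $163.72 → $6,460.58; payment $1,292.12; balance $5,168.46
Quarter 4: opening $5,168.46; interest $134.38 → $5,302.84; payment $1,060.57; balance $4,242.27
Quarter 5: opening $4,242.27; interest $110.30 → $4,352.57; payment $870.51; balance $3,482.06
Quarter 6: opening $3,482.06; interest $90.53 → $3,572.59; payment $714.52; balance $2,858.07
Quarter 7: opening $2,858.07; interest $74.31 → $2,932.38; payment $586.48; balance $2,345.90
Quarter 8: opening $2,345.90; interest $60.99 → $2,406.89; payment $481.38; balance $1,925.51
Quarter 9: opening $1,925.51; interest $50.06 → $1,975.57; payment $430.00; balance $1,545.57
Quarter 10: opening $1,545.57; interest $40.18 → $1,585.75; payment $430.00; balance $1,155.75
Quarter 11: opening $1,155.75; interest $30.05 → $1,185.80; payment $430.00; balance $755.80
Quarter 12: opening $755.80; interest $19.65 → $775.45; payment $430.00; balance $345.45
Quarter 13: opening $345.45; interest $8.98 → $354.43; payment $354.43; balance $0.00
Total interest: $243.01 + $199.46 + $163.72 + $134.38 + $110.30 + $90.53 + $74.31 + $60.99 + $50.06 + $40.18 + $30.05 + $19.65 + $8.98 = $1,225.62

$1,225.62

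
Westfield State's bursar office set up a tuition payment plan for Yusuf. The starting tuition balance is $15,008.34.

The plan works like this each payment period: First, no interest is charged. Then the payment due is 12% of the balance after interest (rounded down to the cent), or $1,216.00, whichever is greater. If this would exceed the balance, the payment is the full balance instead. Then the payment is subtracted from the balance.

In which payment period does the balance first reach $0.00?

12

Payment period 1: opening $15,008.34; payment $1,801.00; balance $13,207.34
Payment period 2: opening $13,207.34; payment $1,584.88; balance $11,622.46
Payment period 3: opening $11,622.46; payment $1,394.69; balance $10,227.77
Payment period 4: opening $10,227.77; payment $1,227.33; balance $9,000.44
Payment period 5: opening $9,000.44; payment $1,216.00; balance $7,784.44
Payment period 6: opening $7,784.44; payment $1,216.00; balance $6,568.44
Payment period 7: opening $6,568.44; payment $1,216.00; balance $5,352.44
Payment period 8: opening $5,352.44; payment $1,216.00; balance $4,136.44
Payment period 9: opening $4,136.44; payment $1,216.00; balance $2,920.44
Payment period 10: opening $2,920.44; payment $1,216.00; balance $1,704.44
Payment period 11: opening $1,704.44; payment $1,216.00; balance $488.44
Payment period 12: opening $488.44; payment $488.44; balance $0.00
Balance reaches $0.00 in payment period 12.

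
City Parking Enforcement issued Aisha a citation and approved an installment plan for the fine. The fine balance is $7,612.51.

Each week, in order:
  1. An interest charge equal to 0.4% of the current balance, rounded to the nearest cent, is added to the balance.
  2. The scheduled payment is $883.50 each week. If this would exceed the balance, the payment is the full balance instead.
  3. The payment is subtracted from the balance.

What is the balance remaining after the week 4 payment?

$4,179.78

Week 1: $7,612.51 +$30.45 interest = $7,642.96; pay $883.50 → $6,759.46
Week 2: $6,759.46 +$27.04 interest = $6,786.50; pay $883.50 → $5,903.00
Week 3: $5,903.00 +$23.61 interest = $5,926.61; pay $883.50 → $5,043.11
Week 4: $5,043.11 +$20.17 interest = $5,063.28; pay $883.50 → $4,179.78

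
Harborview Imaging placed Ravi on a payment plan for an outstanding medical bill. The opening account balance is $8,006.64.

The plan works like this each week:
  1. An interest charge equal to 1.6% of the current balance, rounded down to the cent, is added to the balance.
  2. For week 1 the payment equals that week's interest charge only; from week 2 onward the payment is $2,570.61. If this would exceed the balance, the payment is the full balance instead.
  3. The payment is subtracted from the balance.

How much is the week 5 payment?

# | Opening | Interest | Payment | End bal
1 | $8,006.64 | $128.10 | $128.10 | $8,006.64
2 | $8,006.64 | $128.10 | $2,570.61 | $5,564.13
3 | $5,564.13 | $89.02 | $2,570.61 | $3,082.54
4 | $3,082.54 | $49.32 | $2,570.61 | $561.25
5 | $561.25 | $8.98 | $570.23 | $0.00

$570.23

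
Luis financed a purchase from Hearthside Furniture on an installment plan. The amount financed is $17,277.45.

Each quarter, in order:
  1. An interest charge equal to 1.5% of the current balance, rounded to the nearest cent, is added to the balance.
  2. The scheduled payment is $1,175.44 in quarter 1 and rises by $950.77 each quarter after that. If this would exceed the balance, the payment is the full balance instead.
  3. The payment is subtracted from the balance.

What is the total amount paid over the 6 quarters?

Quarter 1: opening $17,277.45; interest $259.16 → $17,536.61; payment $1,175.44; balance $16,361.17
Quarter 2: opening $16,361.17; interest $245.42 → $16,606.59; payment $2,126.21; balance $14,480.38
Quarter 3: opening $14,480.38; interest $217.21 → $14,697.59; payment $3,076.98; balance $11,620.61
Quarter 4: opening $11,620.61; interest $174.31 → $11,794.92; payment $4,027.75; balance $7,767.17
Quarter 5: opening $7,767.17; interest $116.51 → $7,883.68; payment $4,978.52; balance $2,905.16
Quarter 6: opening $2,905.16; interest $43.58 → $2,948.74; payment $2,948.74; balance $0.00
Total paid: $18,333.64

$18,333.64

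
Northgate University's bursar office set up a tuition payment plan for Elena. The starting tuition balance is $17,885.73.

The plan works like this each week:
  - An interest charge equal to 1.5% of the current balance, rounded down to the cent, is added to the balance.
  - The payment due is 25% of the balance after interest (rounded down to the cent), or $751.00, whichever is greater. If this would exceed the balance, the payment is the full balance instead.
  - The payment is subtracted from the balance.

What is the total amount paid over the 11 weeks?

$18,937.24

Week 1: opening $17,885.73; interest $268.28 → $18,154.01; payment $4,538.50; balance $13,615.51
Week 2: opening $13,615.51; interest $204.23 → $13,819.74; payment $3,454.93; balance $10,364.81
Week 3: opening $10,364.81; interest $155.47 → $10,520.28; payment $2,630.07; balance $7,890.21
Week 4: opening $7,890.21; interest $118.35 → $8,008.56; payment $2,002.14; balance $6,006.42
Week 5: opening $6,006.42; interest $90.09 → $6,096.51; payment $1,524.12; balance $4,572.39
Week 6: opening $4,572.39; interest $68.58 → $4,640.97; payment $1,160.24; balance $3,480.73
Week 7: opening $3,480.73; interest $52.21 → $3,532.94; payment $883.23; balance $2,649.71
Week 8: opening $2,649.71; interest $39.74 → $2,689.45; payment $751.00; balance $1,938.45
Week 9: opening $1,938.45; interest $29.07 → $1,967.52; payment $751.00; balance $1,216.52
Week 10: opening $1,216.52; interest $18.24 → $1,234.76; payment $751.00; balance $483.76
Week 11: opening $483.76; interest $7.25 → $491.01; payment $491.01; balance $0.00
Total paid: $18,937.24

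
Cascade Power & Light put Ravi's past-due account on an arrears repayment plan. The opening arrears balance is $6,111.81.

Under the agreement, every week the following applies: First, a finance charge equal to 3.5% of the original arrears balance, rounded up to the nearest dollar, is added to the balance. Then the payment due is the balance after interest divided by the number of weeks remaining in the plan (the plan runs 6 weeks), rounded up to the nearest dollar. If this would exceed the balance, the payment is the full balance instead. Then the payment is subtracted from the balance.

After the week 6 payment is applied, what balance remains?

$0.00

Week 1: opening $6,111.81; interest $214.00 → $6,325.81; payment $1,055.00; balance $5,270.81
Week 2: opening $5,270.81; interest $214.00 → $5,484.81; payment $1,097.00; balance $4,387.81
Week 3: opening $4,387.81; interest $214.00 → $4,601.81; payment $1,151.00; balance $3,450.81
Week 4: opening $3,450.81; interest $214.00 → $3,664.81; payment $1,222.00; balance $2,442.81
Week 5: opening $2,442.81; interest $214.00 → $2,656.81; payment $1,329.00; balance $1,327.81
Week 6: opening $1,327.81; interest $214.00 → $1,541.81; payment $1,541.81; balance $0.00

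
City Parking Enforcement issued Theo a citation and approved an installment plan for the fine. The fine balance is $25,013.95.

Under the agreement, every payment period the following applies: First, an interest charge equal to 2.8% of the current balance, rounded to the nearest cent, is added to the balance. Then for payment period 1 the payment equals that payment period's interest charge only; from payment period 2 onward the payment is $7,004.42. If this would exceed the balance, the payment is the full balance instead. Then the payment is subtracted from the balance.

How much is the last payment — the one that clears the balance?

Payment period 1: opening $25,013.95; interest $700.39 → $25,714.34; payment $700.39; balance $25,013.95
Payment period 2: opening $25,013.95; interest $700.39 → $25,714.34; payment $7,004.42; balance $18,709.92
Payment period 3: opening $18,709.92; interest $523.88 → $19,233.80; payment $7,004.42; balance $12,229.38
Payment period 4: opening $12,229.38; interest $342.42 → $12,571.80; payment $7,004.42; balance $5,567.38
Payment period 5: opening $5,567.38; interest $155.89 → $5,723.27; payment $5,723.27; balance $0.00

$5,723.27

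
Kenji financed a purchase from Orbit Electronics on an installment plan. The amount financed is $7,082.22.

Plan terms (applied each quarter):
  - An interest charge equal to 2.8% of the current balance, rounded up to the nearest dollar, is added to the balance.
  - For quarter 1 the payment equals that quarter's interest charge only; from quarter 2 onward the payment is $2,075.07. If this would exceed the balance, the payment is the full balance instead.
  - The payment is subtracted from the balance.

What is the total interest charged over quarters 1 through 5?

# | Opening | Interest | Payment | End bal
1 | $7,082.22 | $199.00 | $199.00 | $7,082.22
2 | $7,082.22 | $199.00 | $2,075.07 | $5,206.15
3 | $5,206.15 | $146.00 | $2,075.07 | $3,277.08
4 | $3,277.08 | $92.00 | $2,075.07 | $1,294.01
5 | $1,294.01 | $37.00 | $1,331.01 | $0.00
Total interest: $199.00 + $199.00 + $146.00 + $92.00 + $37.00 = $673.00

$673.00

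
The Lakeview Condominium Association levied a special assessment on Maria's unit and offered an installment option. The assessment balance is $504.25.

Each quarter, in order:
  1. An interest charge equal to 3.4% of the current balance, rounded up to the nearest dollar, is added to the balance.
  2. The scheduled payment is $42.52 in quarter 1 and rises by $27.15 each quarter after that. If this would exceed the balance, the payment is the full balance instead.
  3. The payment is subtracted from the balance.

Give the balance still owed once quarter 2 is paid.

$427.06

Quarter 1: opening $504.25; interest $18.00 → $522.25; payment $42.52; balance $479.73
Quarter 2: opening $479.73; interest $17.00 → $496.73; payment $69.67; balance $427.06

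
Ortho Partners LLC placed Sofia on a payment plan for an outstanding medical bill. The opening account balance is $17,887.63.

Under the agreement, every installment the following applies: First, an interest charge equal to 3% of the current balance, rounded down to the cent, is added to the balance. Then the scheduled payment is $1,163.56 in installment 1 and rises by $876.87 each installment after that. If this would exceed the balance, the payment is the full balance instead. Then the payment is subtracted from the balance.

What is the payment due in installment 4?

# | Opening | Interest | Payment | End bal
1 | $17,887.63 | $536.62 | $1,163.56 | $17,260.69
2 | $17,260.69 | $517.82 | $2,040.43 | $15,738.08
3 | $15,738.08 | $472.14 | $2,917.30 | $13,292.92
4 | $13,292.92 | $398.78 | $3,794.17 | $9,897.53

$3,794.17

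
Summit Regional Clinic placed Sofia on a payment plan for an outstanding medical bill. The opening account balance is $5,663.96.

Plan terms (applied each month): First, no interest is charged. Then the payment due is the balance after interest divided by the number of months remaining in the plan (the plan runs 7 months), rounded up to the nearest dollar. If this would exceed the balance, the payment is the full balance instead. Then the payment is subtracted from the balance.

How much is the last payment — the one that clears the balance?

$808.96

Month 1: $5,663.96 − $810.00 → $4,853.96
Month 2: $4,853.96 − $809.00 → $4,044.96
Month 3: $4,044.96 − $809.00 → $3,235.96
Month 4: $3,235.96 − $809.00 → $2,426.96
Month 5: $2,426.96 − $809.00 → $1,617.96
Month 6: $1,617.96 − $809.00 → $808.96
Month 7: $808.96 − $808.96 → $0.00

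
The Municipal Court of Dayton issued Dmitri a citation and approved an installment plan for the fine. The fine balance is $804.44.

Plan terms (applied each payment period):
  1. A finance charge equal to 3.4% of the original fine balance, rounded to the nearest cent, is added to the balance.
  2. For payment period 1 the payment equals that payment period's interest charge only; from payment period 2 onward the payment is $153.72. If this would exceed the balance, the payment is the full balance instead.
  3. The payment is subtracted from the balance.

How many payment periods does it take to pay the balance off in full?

Payment period 1: $804.44 +$27.35 interest = $831.79; pay $27.35 → $804.44
Payment period 2: $804.44 +$27.35 interest = $831.79; pay $153.72 → $678.07
Payment period 3: $678.07 +$27.35 interest = $705.42; pay $153.72 → $551.70
Payment period 4: $551.70 +$27.35 interest = $579.05; pay $153.72 → $425.33
Payment period 5: $425.33 +$27.35 interest = $452.68; pay $153.72 → $298.96
Payment period 6: $298.96 +$27.35 interest = $326.31; pay $153.72 → $172.59
Payment period 7: $172.59 +$27.35 interest = $199.94; pay $153.72 → $46.22
Payment period 8: $46.22 +$27.35 interest = $73.57; pay $73.57 → $0.00
Balance reaches $0.00 in payment period 8.

8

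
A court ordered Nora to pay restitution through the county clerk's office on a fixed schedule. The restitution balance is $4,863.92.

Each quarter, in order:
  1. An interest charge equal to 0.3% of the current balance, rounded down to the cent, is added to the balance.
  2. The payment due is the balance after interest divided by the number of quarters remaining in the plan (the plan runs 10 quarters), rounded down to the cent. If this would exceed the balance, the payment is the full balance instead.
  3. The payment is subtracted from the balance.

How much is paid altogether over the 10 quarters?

Quarter 1: opening $4,863.92; interest $14.59 → $4,878.51; payment $487.85; balance $4,390.66
Quarter 2: opening $4,390.66; interest $13.17 → $4,403.83; payment $489.31; balance $3,914.52
Quarter 3: opening $3,914.52; interest $11.74 → $3,926.26; payment $490.78; balance $3,435.48
Quarter 4: opening $3,435.48; interest $10.30 → $3,445.78; payment $492.25; balance $2,953.53
Quarter 5: opening $2,953.53; interest $8.86 → $2,962.39; payment $493.73; balance $2,468.66
Quarter 6: opening $2,468.66; interest $7.40 → $2,476.06; payment $495.21; balance $1,980.85
Quarter 7: opening $1,980.85; interest $5.94 → $1,986.79; payment $496.69; balance $1,490.10
Quarter 8: opening $1,490.10; interest $4.47 → $1,494.57; payment $498.19; balance $996.38
Quarter 9: opening $996.38; interest $2.98 → $999.36; payment $499.68; balance $499.68
Quarter 10: opening $499.68; interest $1.49 → $501.17; payment $501.17; balance $0.00
Total paid: $4,944.86

$4,944.86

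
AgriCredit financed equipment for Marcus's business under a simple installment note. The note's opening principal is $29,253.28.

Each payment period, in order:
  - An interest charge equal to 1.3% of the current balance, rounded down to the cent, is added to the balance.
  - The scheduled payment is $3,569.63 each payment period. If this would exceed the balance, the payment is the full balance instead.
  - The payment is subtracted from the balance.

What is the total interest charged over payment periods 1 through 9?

Payment period 1: opening $29,253.28; interest $380.29 → $29,633.57; payment $3,569.63; balance $26,063.94
Payment period 2: opening $26,063.94; interest $338.83 → $26,402.77; payment $3,569.63; balance $22,833.14
Payment period 3: opening $22,833.14; interest $296.83 → $23,129.97; payment $3,569.63; balance $19,560.34
Payment period 4: opening $19,560.34; interest $254.28 → $19,814.62; payment $3,569.63; balance $16,244.99
Payment period 5: opening $16,244.99; interest $211.18 → $16,456.17; payment $3,569.63; balance $12,886.54
Payment period 6: opening $12,886.54; interest $167.52 → $13,054.06; payment $3,569.63; balance $9,484.43
Payment period 7: opening $9,484.43; interest $123.29 → $9,607.72; payment $3,569.63; balance $6,038.09
Payment period 8: opening $6,038.09; interest $78.49 → $6,116.58; payment $3,569.63; balance $2,546.95
Payment period 9: opening $2,546.95; interest $33.11 → $2,580.06; payment $2,580.06; balance $0.00
Total interest: $380.29 + $338.83 + $296.83 + $254.28 + $211.18 + $167.52 + $123.29 + $78.49 + $33.11 = $1,883.82

$1,883.82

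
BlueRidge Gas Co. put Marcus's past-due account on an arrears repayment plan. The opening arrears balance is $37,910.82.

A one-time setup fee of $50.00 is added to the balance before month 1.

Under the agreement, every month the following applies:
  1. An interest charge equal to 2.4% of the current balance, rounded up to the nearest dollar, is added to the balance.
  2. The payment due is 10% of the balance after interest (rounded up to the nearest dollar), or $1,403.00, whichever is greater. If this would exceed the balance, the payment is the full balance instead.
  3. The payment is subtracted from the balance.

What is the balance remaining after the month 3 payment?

# | Opening | Interest | Payment | End bal
1 | $37,960.82 | $912.00 | $3,888.00 | $34,984.82
2 | $34,984.82 | $840.00 | $3,583.00 | $32,241.82
3 | $32,241.82 | $774.00 | $3,302.00 | $29,713.82

$29,713.82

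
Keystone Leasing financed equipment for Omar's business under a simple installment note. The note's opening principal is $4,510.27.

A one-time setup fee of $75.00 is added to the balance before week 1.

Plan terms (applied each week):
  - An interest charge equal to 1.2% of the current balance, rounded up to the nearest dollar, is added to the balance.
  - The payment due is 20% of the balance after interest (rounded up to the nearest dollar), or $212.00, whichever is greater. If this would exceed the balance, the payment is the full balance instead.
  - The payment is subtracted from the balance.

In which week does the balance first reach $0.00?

13

Week 1: $4,585.27 +$56.00 interest = $4,641.27; pay $929.00 → $3,712.27
Week 2: $3,712.27 +$45.00 interest = $3,757.27; pay $752.00 → $3,005.27
Week 3: $3,005.27 +$37.00 interest = $3,042.27; pay $609.00 → $2,433.27
Week 4: $2,433.27 +$30.00 interest = $2,463.27; pay $493.00 → $1,970.27
Week 5: $1,970.27 +$24.00 interest = $1,994.27; pay $399.00 → $1,595.27
Week 6: $1,595.27 +$20.00 interest = $1,615.27; pay $324.00 → $1,291.27
Week 7: $1,291.27 +$16.00 interest = $1,307.27; pay $262.00 → $1,045.27
Week 8: $1,045.27 +$13.00 interest = $1,058.27; pay $212.00 → $846.27
Week 9: $846.27 +$11.00 interest = $857.27; pay $212.00 → $645.27
Week 10: $645.27 +$8.00 interest = $653.27; pay $212.00 → $441.27
Week 11: $441.27 +$6.00 interest = $447.27; pay $212.00 → $235.27
Week 12: $235.27 +$3.00 interest = $238.27; pay $212.00 → $26.27
Week 13: $26.27 +$1.00 interest = $27.27; pay $27.27 → $0.00
Balance reaches $0.00 in week 13.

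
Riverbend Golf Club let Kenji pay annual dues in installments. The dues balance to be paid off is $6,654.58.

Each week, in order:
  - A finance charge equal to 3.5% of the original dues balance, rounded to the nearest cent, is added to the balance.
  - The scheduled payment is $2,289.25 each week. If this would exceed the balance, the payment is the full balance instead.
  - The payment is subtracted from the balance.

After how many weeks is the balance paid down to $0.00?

4

Week 1: opening $6,654.58; interest $232.91 → $6,887.49; payment $2,289.25; balance $4,598.24
Week 2: opening $4,598.24; interest $232.91 → $4,831.15; payment $2,289.25; balance $2,541.90
Week 3: opening $2,541.90; interest $232.91 → $2,774.81; payment $2,289.25; balance $485.56
Week 4: opening $485.56; interest $232.91 → $718.47; payment $718.47; balance $0.00
Balance reaches $0.00 in week 4.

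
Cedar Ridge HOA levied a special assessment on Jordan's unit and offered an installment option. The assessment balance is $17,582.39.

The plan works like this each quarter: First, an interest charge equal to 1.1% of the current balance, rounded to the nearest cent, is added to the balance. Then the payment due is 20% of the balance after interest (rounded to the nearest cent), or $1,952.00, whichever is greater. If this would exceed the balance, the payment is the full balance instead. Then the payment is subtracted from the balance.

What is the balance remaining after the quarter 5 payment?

$5,582.85

Quarter 1: $17,582.39 +$193.41 interest = $17,775.80; pay $3,555.16 → $14,220.64
Quarter 2: $14,220.64 +$156.43 interest = $14,377.07; pay $2,875.41 → $11,501.66
Quarter 3: $11,501.66 +$126.52 interest = $11,628.18; pay $2,325.64 → $9,302.54
Quarter 4: $9,302.54 +$102.33 interest = $9,404.87; pay $1,952.00 → $7,452.87
Quarter 5: $7,452.87 +$81.98 interest = $7,534.85; pay $1,952.00 → $5,582.85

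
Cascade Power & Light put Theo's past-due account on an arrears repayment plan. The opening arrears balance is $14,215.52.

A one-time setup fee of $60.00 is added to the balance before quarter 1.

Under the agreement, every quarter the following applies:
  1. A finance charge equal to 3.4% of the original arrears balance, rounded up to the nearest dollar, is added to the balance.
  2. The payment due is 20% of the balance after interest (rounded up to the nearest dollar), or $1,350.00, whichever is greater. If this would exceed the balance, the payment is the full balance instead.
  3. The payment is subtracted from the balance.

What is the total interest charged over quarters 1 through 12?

$5,808.00

Quarter 1: opening $14,275.52; interest $484.00 → $14,759.52; payment $2,952.00; balance $11,807.52
Quarter 2: opening $11,807.52; interest $484.00 → $12,291.52; payment $2,459.00; balance $9,832.52
Quarter 3: opening $9,832.52; interest $484.00 → $10,316.52; payment $2,064.00; balance $8,252.52
Quarter 4: opening $8,252.52; interest $484.00 → $8,736.52; payment $1,748.00; balance $6,988.52
Quarter 5: opening $6,988.52; interest $484.00 → $7,472.52; payment $1,495.00; balance $5,977.52
Quarter 6: opening $5,977.52; interest $484.00 → $6,461.52; payment $1,350.00; balance $5,111.52
Quarter 7: opening $5,111.52; interest $484.00 → $5,595.52; payment $1,350.00; balance $4,245.52
Quarter 8: opening $4,245.52; interest $484.00 → $4,729.52; payment $1,350.00; balance $3,379.52
Quarter 9: opening $3,379.52; interest $484.00 → $3,863.52; payment $1,350.00; balance $2,513.52
Quarter 10: opening $2,513.52; interest $484.00 → $2,997.52; payment $1,350.00; balance $1,647.52
Quarter 11: opening $1,647.52; interest $484.00 → $2,131.52; payment $1,350.00; balance $781.52
Quarter 12: opening $781.52; interest $484.00 → $1,265.52; payment $1,265.52; balance $0.00
Total interest: $484.00 + $484.00 + $484.00 + $484.00 + $484.00 + $484.00 + $484.00 + $484.00 + $484.00 + $484.00 + $484.00 + $484.00 = $5,808.00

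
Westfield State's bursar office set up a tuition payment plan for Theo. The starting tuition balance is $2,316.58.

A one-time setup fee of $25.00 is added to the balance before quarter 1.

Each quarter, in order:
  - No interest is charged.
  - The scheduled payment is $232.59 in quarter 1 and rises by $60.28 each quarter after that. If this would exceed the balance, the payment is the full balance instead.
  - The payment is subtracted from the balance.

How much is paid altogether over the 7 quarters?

$2,341.58

Quarter 1: opening $2,341.58; payment $232.59; balance $2,108.99
Quarter 2: opening $2,108.99; payment $292.87; balance $1,816.12
Quarter 3: opening $1,816.12; payment $353.15; balance $1,462.97
Quarter 4: opening $1,462.97; payment $413.43; balance $1,049.54
Quarter 5: opening $1,049.54; payment $473.71; balance $575.83
Quarter 6: opening $575.83; payment $533.99; balance $41.84
Quarter 7: opening $41.84; payment $41.84; balance $0.00
Total paid: $2,341.58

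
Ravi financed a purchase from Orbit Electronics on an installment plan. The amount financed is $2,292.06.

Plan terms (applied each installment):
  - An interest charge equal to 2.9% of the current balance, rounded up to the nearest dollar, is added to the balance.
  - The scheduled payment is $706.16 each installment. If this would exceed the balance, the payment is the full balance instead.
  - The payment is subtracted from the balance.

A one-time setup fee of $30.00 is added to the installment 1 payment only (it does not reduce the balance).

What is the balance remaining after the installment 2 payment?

$994.74

Installment 1: opening $2,292.06; interest $67.00 → $2,359.06; payment $706.16 (+ $30.00 fee); balance $1,652.90
Installment 2: opening $1,652.90; interest $48.00 → $1,700.90; payment $706.16; balance $994.74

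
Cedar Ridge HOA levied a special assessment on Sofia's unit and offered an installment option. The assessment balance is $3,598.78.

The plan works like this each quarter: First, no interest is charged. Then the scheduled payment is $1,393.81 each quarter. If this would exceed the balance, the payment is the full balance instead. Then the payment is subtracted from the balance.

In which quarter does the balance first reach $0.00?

Quarter 1: opening $3,598.78; payment $1,393.81; balance $2,204.97
Quarter 2: opening $2,204.97; payment $1,393.81; balance $811.16
Quarter 3: opening $811.16; payment $811.16; balance $0.00
Balance reaches $0.00 in quarter 3.

3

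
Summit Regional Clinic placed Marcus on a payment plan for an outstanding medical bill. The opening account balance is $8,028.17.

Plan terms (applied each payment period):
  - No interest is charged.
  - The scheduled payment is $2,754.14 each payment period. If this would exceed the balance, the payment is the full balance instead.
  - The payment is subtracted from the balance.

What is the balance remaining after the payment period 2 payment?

Payment period 1: opening $8,028.17; payment $2,754.14; balance $5,274.03
Payment period 2: opening $5,274.03; payment $2,754.14; balance $2,519.89

$2,519.89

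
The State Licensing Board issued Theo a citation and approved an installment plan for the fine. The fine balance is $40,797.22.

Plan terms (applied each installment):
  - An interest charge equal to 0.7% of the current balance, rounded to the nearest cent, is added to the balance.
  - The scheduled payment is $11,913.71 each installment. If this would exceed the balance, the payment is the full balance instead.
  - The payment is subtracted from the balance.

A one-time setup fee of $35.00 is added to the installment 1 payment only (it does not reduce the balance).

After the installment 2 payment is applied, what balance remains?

$17,459.56

# | Opening | Interest | Payment | Fee | End bal
1 | $40,797.22 | $285.58 | $11,913.71 | $35.00 | $29,169.09
2 | $29,169.09 | $204.18 | $11,913.71 | — | $17,459.56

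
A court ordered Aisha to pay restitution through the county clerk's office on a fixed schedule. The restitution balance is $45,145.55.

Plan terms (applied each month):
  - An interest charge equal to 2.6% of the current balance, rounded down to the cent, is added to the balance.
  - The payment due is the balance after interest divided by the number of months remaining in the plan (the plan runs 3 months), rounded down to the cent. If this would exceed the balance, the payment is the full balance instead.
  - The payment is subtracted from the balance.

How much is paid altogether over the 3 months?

# | Opening | Interest | Payment | End bal
1 | $45,145.55 | $1,173.78 | $15,439.77 | $30,879.56
2 | $30,879.56 | $802.86 | $15,841.21 | $15,841.21
3 | $15,841.21 | $411.87 | $16,253.08 | $0.00
Total paid: $47,534.06

$47,534.06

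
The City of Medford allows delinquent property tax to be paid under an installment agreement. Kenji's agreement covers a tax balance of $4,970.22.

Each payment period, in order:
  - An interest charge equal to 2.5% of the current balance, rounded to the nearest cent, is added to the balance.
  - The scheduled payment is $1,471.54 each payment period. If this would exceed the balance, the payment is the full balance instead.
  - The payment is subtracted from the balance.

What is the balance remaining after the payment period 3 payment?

$826.48

Payment period 1: opening $4,970.22; interest $124.26 → $5,094.48; payment $1,471.54; balance $3,622.94
Payment period 2: opening $3,622.94; interest $90.57 → $3,713.51; payment $1,471.54; balance $2,241.97
Payment period 3: opening $2,241.97; interest $56.05 → $2,298.02; payment $1,471.54; balance $826.48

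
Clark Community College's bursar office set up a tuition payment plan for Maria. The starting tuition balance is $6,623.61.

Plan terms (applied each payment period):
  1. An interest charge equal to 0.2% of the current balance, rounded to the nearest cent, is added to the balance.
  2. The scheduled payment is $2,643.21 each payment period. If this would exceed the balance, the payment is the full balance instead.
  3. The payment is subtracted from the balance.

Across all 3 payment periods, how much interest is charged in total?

$23.96

Payment period 1: $6,623.61 +$13.25 interest = $6,636.86; pay $2,643.21 → $3,993.65
Payment period 2: $3,993.65 +$7.99 interest = $4,001.64; pay $2,643.21 → $1,358.43
Payment period 3: $1,358.43 +$2.72 interest = $1,361.15; pay $1,361.15 → $0.00
Total interest: $13.25 + $7.99 + $2.72 = $23.96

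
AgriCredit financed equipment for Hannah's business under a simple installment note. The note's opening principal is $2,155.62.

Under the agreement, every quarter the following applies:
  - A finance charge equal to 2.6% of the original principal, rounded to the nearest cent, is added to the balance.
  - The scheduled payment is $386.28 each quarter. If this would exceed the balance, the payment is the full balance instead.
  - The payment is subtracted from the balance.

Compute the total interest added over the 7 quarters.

Quarter 1: opening $2,155.62; interest $56.05 → $2,211.67; payment $386.28; balance $1,825.39
Quarter 2: opening $1,825.39; interest $56.05 → $1,881.44; payment $386.28; balance $1,495.16
Quarter 3: opening $1,495.16; interest $56.05 → $1,551.21; payment $386.28; balance $1,164.93
Quarter 4: opening $1,164.93; interest $56.05 → $1,220.98; payment $386.28; balance $834.70
Quarter 5: opening $834.70; interest $56.05 → $890.75; payment $386.28; balance $504.47
Quarter 6: opening $504.47; interest $56.05 → $560.52; payment $386.28; balance $174.24
Quarter 7: opening $174.24; interest $56.05 → $230.29; payment $230.29; balance $0.00
Total interest: $56.05 + $56.05 + $56.05 + $56.05 + $56.05 + $56.05 + $56.05 = $392.35

$392.35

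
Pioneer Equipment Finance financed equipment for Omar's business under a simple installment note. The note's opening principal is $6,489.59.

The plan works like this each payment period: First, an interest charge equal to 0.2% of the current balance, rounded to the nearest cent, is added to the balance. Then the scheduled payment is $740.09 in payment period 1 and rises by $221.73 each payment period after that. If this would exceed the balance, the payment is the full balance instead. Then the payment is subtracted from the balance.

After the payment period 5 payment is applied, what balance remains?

$617.72

Payment period 1: opening $6,489.59; interest $12.98 → $6,502.57; payment $740.09; balance $5,762.48
Payment period 2: opening $5,762.48; interest $11.52 → $5,774.00; payment $961.82; balance $4,812.18
Payment period 3: opening $4,812.18; interest $9.62 → $4,821.80; payment $1,183.55; balance $3,638.25
Payment period 4: opening $3,638.25; interest $7.28 → $3,645.53; payment $1,405.28; balance $2,240.25
Payment period 5: opening $2,240.25; interest $4.48 → $2,244.73; payment $1,627.01; balance $617.72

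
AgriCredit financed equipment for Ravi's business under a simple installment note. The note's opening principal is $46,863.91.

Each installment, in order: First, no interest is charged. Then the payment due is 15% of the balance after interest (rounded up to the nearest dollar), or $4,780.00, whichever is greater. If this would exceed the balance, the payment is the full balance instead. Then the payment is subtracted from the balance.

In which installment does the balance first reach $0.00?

Installment 1: $46,863.91 − $7,030.00 → $39,833.91
Installment 2: $39,833.91 − $5,976.00 → $33,857.91
Installment 3: $33,857.91 − $5,079.00 → $28,778.91
Installment 4: $28,778.91 − $4,780.00 → $23,998.91
Installment 5: $23,998.91 − $4,780.00 → $19,218.91
Installment 6: $19,218.91 − $4,780.00 → $14,438.91
Installment 7: $14,438.91 − $4,780.00 → $9,658.91
Installment 8: $9,658.91 − $4,780.00 → $4,878.91
Installment 9: $4,878.91 − $4,780.00 → $98.91
Installment 10: $98.91 − $98.91 → $0.00
Balance reaches $0.00 in installment 10.

10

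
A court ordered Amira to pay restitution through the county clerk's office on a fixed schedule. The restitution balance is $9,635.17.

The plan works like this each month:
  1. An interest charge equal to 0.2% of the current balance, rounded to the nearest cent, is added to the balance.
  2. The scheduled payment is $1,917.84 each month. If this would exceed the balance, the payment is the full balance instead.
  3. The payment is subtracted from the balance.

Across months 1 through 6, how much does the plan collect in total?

Month 1: $9,635.17 +$19.27 interest = $9,654.44; pay $1,917.84 → $7,736.60
Month 2: $7,736.60 +$15.47 interest = $7,752.07; pay $1,917.84 → $5,834.23
Month 3: $5,834.23 +$11.67 interest = $5,845.90; pay $1,917.84 → $3,928.06
Month 4: $3,928.06 +$7.86 interest = $3,935.92; pay $1,917.84 → $2,018.08
Month 5: $2,018.08 +$4.04 interest = $2,022.12; pay $1,917.84 → $104.28
Month 6: $104.28 +$0.21 interest = $104.49; pay $104.49 → $0.00
Total paid: $9,693.69

$9,693.69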